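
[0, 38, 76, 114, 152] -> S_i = 0 + 38*i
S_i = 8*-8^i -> [8, -64, 512, -4096, 32768]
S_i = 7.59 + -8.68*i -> [7.59, -1.09, -9.77, -18.45, -27.13]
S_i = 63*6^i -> [63, 378, 2268, 13608, 81648]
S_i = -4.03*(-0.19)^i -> [-4.03, 0.77, -0.15, 0.03, -0.01]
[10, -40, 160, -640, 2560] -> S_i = 10*-4^i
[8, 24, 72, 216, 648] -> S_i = 8*3^i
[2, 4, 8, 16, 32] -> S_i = 2*2^i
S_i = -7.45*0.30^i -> [-7.45, -2.24, -0.67, -0.2, -0.06]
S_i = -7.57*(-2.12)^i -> [-7.57, 16.05, -34.02, 72.13, -152.91]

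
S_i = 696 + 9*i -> [696, 705, 714, 723, 732]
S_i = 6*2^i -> [6, 12, 24, 48, 96]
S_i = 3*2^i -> [3, 6, 12, 24, 48]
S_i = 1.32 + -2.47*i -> [1.32, -1.15, -3.62, -6.09, -8.56]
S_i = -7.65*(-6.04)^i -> [-7.65, 46.21, -279.08, 1685.67, -10181.44]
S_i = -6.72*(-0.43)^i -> [-6.72, 2.89, -1.24, 0.53, -0.23]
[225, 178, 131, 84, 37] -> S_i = 225 + -47*i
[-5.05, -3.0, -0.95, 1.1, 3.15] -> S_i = -5.05 + 2.05*i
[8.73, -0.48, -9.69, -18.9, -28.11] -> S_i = 8.73 + -9.21*i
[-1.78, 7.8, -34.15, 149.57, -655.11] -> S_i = -1.78*(-4.38)^i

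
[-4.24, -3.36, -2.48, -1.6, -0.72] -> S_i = -4.24 + 0.88*i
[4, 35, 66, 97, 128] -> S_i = 4 + 31*i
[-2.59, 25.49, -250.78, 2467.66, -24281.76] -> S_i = -2.59*(-9.84)^i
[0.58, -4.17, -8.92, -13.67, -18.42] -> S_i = 0.58 + -4.75*i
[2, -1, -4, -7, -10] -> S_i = 2 + -3*i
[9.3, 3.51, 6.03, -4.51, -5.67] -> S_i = Random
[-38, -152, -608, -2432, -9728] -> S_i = -38*4^i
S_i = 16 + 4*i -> [16, 20, 24, 28, 32]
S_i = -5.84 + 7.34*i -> [-5.84, 1.5, 8.84, 16.18, 23.52]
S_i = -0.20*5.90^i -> [-0.2, -1.18, -6.96, -41.08, -242.35]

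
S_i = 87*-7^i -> [87, -609, 4263, -29841, 208887]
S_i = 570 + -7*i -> [570, 563, 556, 549, 542]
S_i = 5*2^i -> [5, 10, 20, 40, 80]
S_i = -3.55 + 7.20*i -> [-3.55, 3.65, 10.85, 18.05, 25.25]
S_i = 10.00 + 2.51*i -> [10.0, 12.51, 15.02, 17.53, 20.04]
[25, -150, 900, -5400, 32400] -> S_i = 25*-6^i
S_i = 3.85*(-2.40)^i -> [3.85, -9.24, 22.18, -53.22, 127.73]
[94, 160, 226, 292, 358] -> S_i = 94 + 66*i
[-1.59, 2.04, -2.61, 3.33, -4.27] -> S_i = -1.59*(-1.28)^i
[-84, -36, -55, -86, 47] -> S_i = Random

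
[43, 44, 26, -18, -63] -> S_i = Random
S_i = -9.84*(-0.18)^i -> [-9.84, 1.77, -0.32, 0.06, -0.01]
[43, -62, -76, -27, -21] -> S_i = Random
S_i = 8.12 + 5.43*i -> [8.12, 13.55, 18.98, 24.41, 29.84]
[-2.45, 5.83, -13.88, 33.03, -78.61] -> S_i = -2.45*(-2.38)^i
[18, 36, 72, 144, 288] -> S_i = 18*2^i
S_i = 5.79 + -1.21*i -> [5.79, 4.58, 3.37, 2.16, 0.95]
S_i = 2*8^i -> [2, 16, 128, 1024, 8192]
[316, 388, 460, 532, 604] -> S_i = 316 + 72*i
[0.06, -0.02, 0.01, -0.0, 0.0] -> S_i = 0.06*(-0.31)^i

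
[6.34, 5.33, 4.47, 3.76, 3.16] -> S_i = 6.34*0.84^i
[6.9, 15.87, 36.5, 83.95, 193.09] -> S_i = 6.90*2.30^i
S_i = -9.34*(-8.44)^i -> [-9.34, 78.83, -665.32, 5615.32, -47393.27]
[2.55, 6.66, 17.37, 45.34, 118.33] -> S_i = 2.55*2.61^i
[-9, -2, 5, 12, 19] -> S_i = -9 + 7*i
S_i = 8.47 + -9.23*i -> [8.47, -0.76, -9.99, -19.22, -28.45]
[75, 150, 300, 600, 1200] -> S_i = 75*2^i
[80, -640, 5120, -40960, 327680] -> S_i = 80*-8^i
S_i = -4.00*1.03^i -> [-4.0, -4.12, -4.24, -4.37, -4.5]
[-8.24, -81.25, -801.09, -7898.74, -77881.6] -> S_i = -8.24*9.86^i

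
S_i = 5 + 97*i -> [5, 102, 199, 296, 393]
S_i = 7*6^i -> [7, 42, 252, 1512, 9072]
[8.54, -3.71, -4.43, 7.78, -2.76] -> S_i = Random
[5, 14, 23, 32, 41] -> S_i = 5 + 9*i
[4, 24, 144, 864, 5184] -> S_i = 4*6^i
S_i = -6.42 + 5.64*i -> [-6.42, -0.78, 4.86, 10.5, 16.14]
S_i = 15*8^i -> [15, 120, 960, 7680, 61440]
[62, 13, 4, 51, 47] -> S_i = Random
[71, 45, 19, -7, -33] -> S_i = 71 + -26*i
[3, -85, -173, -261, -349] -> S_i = 3 + -88*i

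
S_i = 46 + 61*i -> [46, 107, 168, 229, 290]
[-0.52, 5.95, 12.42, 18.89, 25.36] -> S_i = -0.52 + 6.47*i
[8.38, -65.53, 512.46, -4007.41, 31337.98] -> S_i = 8.38*(-7.82)^i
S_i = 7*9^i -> [7, 63, 567, 5103, 45927]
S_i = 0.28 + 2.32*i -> [0.28, 2.6, 4.92, 7.24, 9.56]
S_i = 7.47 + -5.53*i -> [7.47, 1.94, -3.59, -9.12, -14.65]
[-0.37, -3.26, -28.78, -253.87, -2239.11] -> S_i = -0.37*8.82^i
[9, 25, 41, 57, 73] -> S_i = 9 + 16*i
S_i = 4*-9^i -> [4, -36, 324, -2916, 26244]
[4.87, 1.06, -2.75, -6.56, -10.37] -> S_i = 4.87 + -3.81*i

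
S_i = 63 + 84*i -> [63, 147, 231, 315, 399]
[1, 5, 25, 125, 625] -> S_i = 1*5^i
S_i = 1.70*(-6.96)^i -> [1.7, -11.83, 82.35, -573.16, 3989.2]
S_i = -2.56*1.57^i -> [-2.56, -4.02, -6.31, -9.91, -15.55]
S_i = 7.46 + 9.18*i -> [7.46, 16.64, 25.82, 35.0, 44.18]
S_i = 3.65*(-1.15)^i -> [3.65, -4.2, 4.83, -5.55, 6.38]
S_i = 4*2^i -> [4, 8, 16, 32, 64]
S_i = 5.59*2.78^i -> [5.59, 15.54, 43.2, 120.1, 333.88]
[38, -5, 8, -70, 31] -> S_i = Random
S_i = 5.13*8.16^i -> [5.13, 41.86, 341.58, 2787.33, 22744.58]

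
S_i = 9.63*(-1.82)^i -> [9.63, -17.53, 31.9, -58.06, 105.66]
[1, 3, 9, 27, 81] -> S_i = 1*3^i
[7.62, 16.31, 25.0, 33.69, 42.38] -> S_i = 7.62 + 8.69*i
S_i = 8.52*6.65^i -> [8.52, 56.66, 376.78, 2505.56, 16661.96]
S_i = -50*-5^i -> [-50, 250, -1250, 6250, -31250]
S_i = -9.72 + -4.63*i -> [-9.72, -14.35, -18.98, -23.61, -28.24]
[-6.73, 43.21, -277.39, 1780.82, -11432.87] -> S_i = -6.73*(-6.42)^i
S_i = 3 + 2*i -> [3, 5, 7, 9, 11]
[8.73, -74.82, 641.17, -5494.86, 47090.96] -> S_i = 8.73*(-8.57)^i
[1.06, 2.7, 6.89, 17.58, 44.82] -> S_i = 1.06*2.55^i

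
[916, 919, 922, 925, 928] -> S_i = 916 + 3*i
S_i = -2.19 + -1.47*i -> [-2.19, -3.66, -5.13, -6.6, -8.07]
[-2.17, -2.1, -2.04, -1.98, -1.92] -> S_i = -2.17*0.97^i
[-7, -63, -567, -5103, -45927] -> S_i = -7*9^i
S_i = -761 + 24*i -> [-761, -737, -713, -689, -665]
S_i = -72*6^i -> [-72, -432, -2592, -15552, -93312]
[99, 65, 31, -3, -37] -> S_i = 99 + -34*i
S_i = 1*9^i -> [1, 9, 81, 729, 6561]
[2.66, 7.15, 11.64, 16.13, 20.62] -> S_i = 2.66 + 4.49*i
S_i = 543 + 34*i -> [543, 577, 611, 645, 679]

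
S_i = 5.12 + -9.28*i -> [5.12, -4.16, -13.44, -22.72, -32.0]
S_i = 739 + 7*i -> [739, 746, 753, 760, 767]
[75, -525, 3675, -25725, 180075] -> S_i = 75*-7^i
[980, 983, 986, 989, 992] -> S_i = 980 + 3*i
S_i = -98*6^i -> [-98, -588, -3528, -21168, -127008]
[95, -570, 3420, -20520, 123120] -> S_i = 95*-6^i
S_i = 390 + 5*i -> [390, 395, 400, 405, 410]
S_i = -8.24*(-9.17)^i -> [-8.24, 75.56, -692.89, 6353.82, -58264.57]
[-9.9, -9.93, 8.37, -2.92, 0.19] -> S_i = Random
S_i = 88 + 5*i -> [88, 93, 98, 103, 108]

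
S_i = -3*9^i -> [-3, -27, -243, -2187, -19683]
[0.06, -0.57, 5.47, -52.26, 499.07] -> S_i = 0.06*(-9.55)^i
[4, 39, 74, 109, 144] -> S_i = 4 + 35*i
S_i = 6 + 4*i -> [6, 10, 14, 18, 22]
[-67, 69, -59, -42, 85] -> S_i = Random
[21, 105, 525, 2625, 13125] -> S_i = 21*5^i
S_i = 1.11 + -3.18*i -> [1.11, -2.07, -5.25, -8.43, -11.61]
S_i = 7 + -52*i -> [7, -45, -97, -149, -201]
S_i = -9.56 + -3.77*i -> [-9.56, -13.33, -17.1, -20.87, -24.64]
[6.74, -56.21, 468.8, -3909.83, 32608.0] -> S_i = 6.74*(-8.34)^i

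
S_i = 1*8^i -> [1, 8, 64, 512, 4096]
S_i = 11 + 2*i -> [11, 13, 15, 17, 19]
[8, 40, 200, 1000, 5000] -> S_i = 8*5^i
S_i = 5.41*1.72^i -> [5.41, 9.31, 16.0, 27.53, 47.35]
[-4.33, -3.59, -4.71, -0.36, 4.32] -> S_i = Random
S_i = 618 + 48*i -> [618, 666, 714, 762, 810]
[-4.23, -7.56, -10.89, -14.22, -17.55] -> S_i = -4.23 + -3.33*i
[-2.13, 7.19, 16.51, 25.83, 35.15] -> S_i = -2.13 + 9.32*i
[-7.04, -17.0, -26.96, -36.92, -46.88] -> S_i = -7.04 + -9.96*i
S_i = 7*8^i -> [7, 56, 448, 3584, 28672]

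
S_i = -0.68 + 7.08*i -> [-0.68, 6.4, 13.48, 20.56, 27.64]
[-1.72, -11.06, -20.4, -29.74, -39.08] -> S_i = -1.72 + -9.34*i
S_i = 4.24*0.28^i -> [4.24, 1.19, 0.33, 0.09, 0.03]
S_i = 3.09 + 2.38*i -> [3.09, 5.47, 7.85, 10.23, 12.61]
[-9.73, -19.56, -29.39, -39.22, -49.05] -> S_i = -9.73 + -9.83*i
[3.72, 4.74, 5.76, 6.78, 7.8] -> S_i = 3.72 + 1.02*i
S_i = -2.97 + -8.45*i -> [-2.97, -11.42, -19.87, -28.32, -36.77]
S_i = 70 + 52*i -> [70, 122, 174, 226, 278]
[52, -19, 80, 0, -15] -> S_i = Random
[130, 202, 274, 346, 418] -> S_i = 130 + 72*i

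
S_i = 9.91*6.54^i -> [9.91, 64.81, 423.87, 2772.09, 18129.45]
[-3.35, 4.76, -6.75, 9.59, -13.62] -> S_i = -3.35*(-1.42)^i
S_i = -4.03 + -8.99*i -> [-4.03, -13.02, -22.01, -31.0, -39.99]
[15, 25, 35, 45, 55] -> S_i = 15 + 10*i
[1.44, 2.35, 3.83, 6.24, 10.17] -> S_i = 1.44*1.63^i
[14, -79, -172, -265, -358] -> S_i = 14 + -93*i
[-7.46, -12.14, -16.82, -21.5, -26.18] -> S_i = -7.46 + -4.68*i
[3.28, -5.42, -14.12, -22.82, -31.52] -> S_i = 3.28 + -8.70*i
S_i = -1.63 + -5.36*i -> [-1.63, -6.99, -12.35, -17.71, -23.07]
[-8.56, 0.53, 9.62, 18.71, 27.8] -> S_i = -8.56 + 9.09*i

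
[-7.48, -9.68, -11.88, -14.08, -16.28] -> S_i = -7.48 + -2.20*i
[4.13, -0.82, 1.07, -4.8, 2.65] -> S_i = Random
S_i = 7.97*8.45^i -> [7.97, 67.35, 569.08, 4808.71, 40633.59]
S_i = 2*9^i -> [2, 18, 162, 1458, 13122]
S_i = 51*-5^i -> [51, -255, 1275, -6375, 31875]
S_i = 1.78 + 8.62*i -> [1.78, 10.4, 19.02, 27.64, 36.26]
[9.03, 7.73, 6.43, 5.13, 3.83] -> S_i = 9.03 + -1.30*i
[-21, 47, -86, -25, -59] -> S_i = Random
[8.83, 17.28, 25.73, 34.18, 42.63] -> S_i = 8.83 + 8.45*i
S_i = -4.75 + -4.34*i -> [-4.75, -9.09, -13.43, -17.77, -22.11]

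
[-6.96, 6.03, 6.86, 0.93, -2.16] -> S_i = Random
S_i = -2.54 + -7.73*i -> [-2.54, -10.27, -18.0, -25.73, -33.46]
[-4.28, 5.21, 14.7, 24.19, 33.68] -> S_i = -4.28 + 9.49*i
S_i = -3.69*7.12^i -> [-3.69, -26.27, -187.06, -1331.88, -9483.01]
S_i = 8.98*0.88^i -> [8.98, 7.9, 6.95, 6.12, 5.39]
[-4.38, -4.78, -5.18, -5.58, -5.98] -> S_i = -4.38 + -0.40*i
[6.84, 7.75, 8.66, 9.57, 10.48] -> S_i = 6.84 + 0.91*i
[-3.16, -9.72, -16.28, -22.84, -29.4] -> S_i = -3.16 + -6.56*i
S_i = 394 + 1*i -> [394, 395, 396, 397, 398]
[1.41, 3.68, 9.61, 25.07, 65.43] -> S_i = 1.41*2.61^i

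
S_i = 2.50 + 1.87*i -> [2.5, 4.37, 6.24, 8.11, 9.98]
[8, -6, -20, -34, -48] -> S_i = 8 + -14*i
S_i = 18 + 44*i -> [18, 62, 106, 150, 194]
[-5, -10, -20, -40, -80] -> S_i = -5*2^i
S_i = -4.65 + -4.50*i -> [-4.65, -9.15, -13.65, -18.15, -22.65]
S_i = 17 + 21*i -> [17, 38, 59, 80, 101]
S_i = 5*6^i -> [5, 30, 180, 1080, 6480]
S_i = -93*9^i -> [-93, -837, -7533, -67797, -610173]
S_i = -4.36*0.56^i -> [-4.36, -2.44, -1.37, -0.77, -0.43]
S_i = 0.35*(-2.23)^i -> [0.35, -0.78, 1.74, -3.88, 8.66]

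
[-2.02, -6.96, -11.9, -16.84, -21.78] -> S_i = -2.02 + -4.94*i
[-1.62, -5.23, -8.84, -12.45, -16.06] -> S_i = -1.62 + -3.61*i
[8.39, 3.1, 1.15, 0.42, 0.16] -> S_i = 8.39*0.37^i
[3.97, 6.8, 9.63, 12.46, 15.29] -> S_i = 3.97 + 2.83*i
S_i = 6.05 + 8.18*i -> [6.05, 14.23, 22.41, 30.59, 38.77]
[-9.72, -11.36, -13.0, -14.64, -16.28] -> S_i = -9.72 + -1.64*i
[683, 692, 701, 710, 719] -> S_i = 683 + 9*i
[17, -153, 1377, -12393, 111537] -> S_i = 17*-9^i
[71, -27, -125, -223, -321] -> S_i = 71 + -98*i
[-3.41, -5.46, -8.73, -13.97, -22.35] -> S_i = -3.41*1.60^i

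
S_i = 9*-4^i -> [9, -36, 144, -576, 2304]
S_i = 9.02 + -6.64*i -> [9.02, 2.38, -4.26, -10.9, -17.54]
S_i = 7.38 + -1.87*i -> [7.38, 5.51, 3.64, 1.77, -0.1]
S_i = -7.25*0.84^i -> [-7.25, -6.09, -5.12, -4.3, -3.61]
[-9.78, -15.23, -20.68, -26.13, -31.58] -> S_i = -9.78 + -5.45*i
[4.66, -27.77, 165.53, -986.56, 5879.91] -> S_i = 4.66*(-5.96)^i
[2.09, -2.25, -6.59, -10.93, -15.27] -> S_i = 2.09 + -4.34*i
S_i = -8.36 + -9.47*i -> [-8.36, -17.83, -27.3, -36.77, -46.24]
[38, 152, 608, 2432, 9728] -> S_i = 38*4^i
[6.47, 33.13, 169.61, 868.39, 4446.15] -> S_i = 6.47*5.12^i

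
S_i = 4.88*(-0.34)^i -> [4.88, -1.66, 0.56, -0.19, 0.07]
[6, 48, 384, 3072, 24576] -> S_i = 6*8^i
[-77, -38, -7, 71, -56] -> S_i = Random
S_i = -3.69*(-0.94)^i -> [-3.69, 3.47, -3.26, 3.06, -2.88]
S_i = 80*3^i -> [80, 240, 720, 2160, 6480]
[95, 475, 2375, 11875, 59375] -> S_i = 95*5^i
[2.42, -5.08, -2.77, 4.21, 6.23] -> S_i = Random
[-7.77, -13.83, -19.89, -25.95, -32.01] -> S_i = -7.77 + -6.06*i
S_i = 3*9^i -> [3, 27, 243, 2187, 19683]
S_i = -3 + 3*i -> [-3, 0, 3, 6, 9]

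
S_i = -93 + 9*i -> [-93, -84, -75, -66, -57]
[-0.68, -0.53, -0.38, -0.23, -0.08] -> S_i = -0.68 + 0.15*i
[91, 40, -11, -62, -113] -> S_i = 91 + -51*i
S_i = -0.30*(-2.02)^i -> [-0.3, 0.61, -1.22, 2.47, -4.99]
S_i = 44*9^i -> [44, 396, 3564, 32076, 288684]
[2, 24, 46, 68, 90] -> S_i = 2 + 22*i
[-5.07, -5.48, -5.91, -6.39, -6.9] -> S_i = -5.07*1.08^i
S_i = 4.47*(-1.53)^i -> [4.47, -6.84, 10.46, -16.01, 24.49]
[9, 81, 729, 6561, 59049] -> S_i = 9*9^i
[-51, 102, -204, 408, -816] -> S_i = -51*-2^i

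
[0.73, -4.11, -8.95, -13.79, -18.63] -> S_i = 0.73 + -4.84*i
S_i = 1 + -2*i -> [1, -1, -3, -5, -7]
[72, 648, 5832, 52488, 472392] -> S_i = 72*9^i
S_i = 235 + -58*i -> [235, 177, 119, 61, 3]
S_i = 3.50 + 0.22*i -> [3.5, 3.72, 3.94, 4.16, 4.38]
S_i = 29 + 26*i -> [29, 55, 81, 107, 133]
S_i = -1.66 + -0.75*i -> [-1.66, -2.41, -3.16, -3.91, -4.66]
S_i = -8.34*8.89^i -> [-8.34, -74.14, -659.13, -5859.65, -52092.25]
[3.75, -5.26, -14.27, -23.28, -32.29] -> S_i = 3.75 + -9.01*i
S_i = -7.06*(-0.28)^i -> [-7.06, 1.98, -0.55, 0.15, -0.04]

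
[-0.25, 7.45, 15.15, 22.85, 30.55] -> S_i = -0.25 + 7.70*i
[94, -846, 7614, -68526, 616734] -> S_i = 94*-9^i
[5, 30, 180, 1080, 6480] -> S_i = 5*6^i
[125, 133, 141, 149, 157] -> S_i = 125 + 8*i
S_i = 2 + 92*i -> [2, 94, 186, 278, 370]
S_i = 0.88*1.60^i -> [0.88, 1.41, 2.25, 3.6, 5.77]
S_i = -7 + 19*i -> [-7, 12, 31, 50, 69]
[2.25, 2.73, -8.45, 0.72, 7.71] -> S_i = Random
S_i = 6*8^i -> [6, 48, 384, 3072, 24576]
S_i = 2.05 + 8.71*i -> [2.05, 10.76, 19.47, 28.18, 36.89]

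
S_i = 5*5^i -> [5, 25, 125, 625, 3125]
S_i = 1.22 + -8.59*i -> [1.22, -7.37, -15.96, -24.55, -33.14]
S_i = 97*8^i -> [97, 776, 6208, 49664, 397312]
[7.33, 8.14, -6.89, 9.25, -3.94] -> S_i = Random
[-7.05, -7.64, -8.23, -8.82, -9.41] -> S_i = -7.05 + -0.59*i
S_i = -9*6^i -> [-9, -54, -324, -1944, -11664]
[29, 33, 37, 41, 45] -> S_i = 29 + 4*i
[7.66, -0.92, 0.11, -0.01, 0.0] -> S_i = 7.66*(-0.12)^i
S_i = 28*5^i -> [28, 140, 700, 3500, 17500]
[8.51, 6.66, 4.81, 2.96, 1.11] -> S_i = 8.51 + -1.85*i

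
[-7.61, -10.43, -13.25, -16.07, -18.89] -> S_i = -7.61 + -2.82*i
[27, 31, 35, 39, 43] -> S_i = 27 + 4*i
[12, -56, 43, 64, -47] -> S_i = Random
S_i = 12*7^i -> [12, 84, 588, 4116, 28812]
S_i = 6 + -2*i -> [6, 4, 2, 0, -2]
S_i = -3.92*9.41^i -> [-3.92, -36.89, -347.11, -3266.29, -30735.8]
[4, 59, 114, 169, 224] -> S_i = 4 + 55*i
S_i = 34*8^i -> [34, 272, 2176, 17408, 139264]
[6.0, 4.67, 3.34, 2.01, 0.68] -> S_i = 6.00 + -1.33*i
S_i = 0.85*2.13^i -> [0.85, 1.81, 3.86, 8.21, 17.5]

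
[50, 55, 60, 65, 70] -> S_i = 50 + 5*i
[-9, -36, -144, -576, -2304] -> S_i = -9*4^i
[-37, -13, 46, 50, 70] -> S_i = Random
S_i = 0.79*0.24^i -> [0.79, 0.19, 0.05, 0.01, 0.0]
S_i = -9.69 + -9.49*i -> [-9.69, -19.18, -28.67, -38.16, -47.65]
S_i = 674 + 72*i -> [674, 746, 818, 890, 962]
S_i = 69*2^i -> [69, 138, 276, 552, 1104]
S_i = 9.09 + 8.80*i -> [9.09, 17.89, 26.69, 35.49, 44.29]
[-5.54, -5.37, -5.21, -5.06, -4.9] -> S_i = -5.54*0.97^i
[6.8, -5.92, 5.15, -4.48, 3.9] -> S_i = 6.80*(-0.87)^i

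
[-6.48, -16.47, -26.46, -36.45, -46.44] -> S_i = -6.48 + -9.99*i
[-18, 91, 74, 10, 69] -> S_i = Random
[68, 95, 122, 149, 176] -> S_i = 68 + 27*i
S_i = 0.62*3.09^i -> [0.62, 1.92, 5.92, 18.29, 56.52]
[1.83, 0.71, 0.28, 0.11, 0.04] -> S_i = 1.83*0.39^i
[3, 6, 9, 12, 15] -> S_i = 3 + 3*i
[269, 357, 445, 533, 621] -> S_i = 269 + 88*i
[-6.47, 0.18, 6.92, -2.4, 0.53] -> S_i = Random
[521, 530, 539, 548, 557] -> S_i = 521 + 9*i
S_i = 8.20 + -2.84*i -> [8.2, 5.36, 2.52, -0.32, -3.16]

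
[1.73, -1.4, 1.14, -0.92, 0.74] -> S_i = 1.73*(-0.81)^i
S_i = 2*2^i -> [2, 4, 8, 16, 32]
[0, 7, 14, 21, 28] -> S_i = 0 + 7*i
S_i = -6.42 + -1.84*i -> [-6.42, -8.26, -10.1, -11.94, -13.78]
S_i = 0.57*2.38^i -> [0.57, 1.36, 3.23, 7.68, 18.29]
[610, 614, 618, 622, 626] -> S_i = 610 + 4*i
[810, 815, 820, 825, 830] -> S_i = 810 + 5*i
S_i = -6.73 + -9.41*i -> [-6.73, -16.14, -25.55, -34.96, -44.37]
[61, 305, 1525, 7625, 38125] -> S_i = 61*5^i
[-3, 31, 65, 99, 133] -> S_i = -3 + 34*i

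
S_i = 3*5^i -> [3, 15, 75, 375, 1875]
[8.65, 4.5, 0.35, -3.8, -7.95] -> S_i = 8.65 + -4.15*i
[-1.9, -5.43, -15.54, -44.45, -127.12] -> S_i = -1.90*2.86^i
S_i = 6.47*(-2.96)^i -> [6.47, -19.15, 56.69, -167.8, 496.67]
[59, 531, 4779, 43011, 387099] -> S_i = 59*9^i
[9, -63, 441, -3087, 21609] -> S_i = 9*-7^i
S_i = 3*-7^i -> [3, -21, 147, -1029, 7203]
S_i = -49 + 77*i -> [-49, 28, 105, 182, 259]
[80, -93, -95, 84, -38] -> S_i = Random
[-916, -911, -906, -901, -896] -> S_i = -916 + 5*i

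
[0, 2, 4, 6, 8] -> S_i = 0 + 2*i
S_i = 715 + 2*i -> [715, 717, 719, 721, 723]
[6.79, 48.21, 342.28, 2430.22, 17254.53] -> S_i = 6.79*7.10^i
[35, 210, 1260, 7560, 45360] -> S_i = 35*6^i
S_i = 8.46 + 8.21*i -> [8.46, 16.67, 24.88, 33.09, 41.3]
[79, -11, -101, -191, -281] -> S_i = 79 + -90*i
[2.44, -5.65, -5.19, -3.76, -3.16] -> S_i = Random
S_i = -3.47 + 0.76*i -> [-3.47, -2.71, -1.95, -1.19, -0.43]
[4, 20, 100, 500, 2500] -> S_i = 4*5^i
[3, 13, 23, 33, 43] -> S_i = 3 + 10*i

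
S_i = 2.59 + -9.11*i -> [2.59, -6.52, -15.63, -24.74, -33.85]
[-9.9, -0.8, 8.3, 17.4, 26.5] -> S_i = -9.90 + 9.10*i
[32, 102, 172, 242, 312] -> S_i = 32 + 70*i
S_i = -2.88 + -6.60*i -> [-2.88, -9.48, -16.08, -22.68, -29.28]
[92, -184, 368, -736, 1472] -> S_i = 92*-2^i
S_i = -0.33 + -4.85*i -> [-0.33, -5.18, -10.03, -14.88, -19.73]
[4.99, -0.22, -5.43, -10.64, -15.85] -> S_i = 4.99 + -5.21*i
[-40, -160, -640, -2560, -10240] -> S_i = -40*4^i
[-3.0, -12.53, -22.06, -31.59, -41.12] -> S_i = -3.00 + -9.53*i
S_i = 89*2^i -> [89, 178, 356, 712, 1424]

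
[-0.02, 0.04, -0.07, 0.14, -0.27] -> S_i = -0.02*(-1.91)^i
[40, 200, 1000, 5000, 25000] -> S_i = 40*5^i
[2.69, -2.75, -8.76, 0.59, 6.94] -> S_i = Random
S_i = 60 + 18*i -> [60, 78, 96, 114, 132]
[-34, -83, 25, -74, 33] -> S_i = Random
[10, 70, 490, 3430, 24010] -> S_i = 10*7^i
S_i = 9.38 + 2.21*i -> [9.38, 11.59, 13.8, 16.01, 18.22]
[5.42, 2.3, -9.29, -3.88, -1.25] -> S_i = Random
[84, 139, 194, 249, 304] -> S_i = 84 + 55*i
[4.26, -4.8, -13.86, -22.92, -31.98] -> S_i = 4.26 + -9.06*i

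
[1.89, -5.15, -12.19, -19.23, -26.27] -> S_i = 1.89 + -7.04*i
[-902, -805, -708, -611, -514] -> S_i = -902 + 97*i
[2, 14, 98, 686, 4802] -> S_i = 2*7^i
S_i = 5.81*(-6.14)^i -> [5.81, -35.67, 219.03, -1344.87, 8257.52]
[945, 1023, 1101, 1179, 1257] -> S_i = 945 + 78*i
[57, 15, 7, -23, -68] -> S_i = Random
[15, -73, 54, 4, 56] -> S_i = Random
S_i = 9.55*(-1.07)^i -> [9.55, -10.22, 10.93, -11.7, 12.52]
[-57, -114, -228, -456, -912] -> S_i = -57*2^i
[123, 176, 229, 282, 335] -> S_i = 123 + 53*i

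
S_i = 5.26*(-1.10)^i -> [5.26, -5.79, 6.36, -7.0, 7.7]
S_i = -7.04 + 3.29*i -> [-7.04, -3.75, -0.46, 2.83, 6.12]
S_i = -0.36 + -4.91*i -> [-0.36, -5.27, -10.18, -15.09, -20.0]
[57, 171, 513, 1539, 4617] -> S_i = 57*3^i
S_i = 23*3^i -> [23, 69, 207, 621, 1863]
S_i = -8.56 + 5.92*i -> [-8.56, -2.64, 3.28, 9.2, 15.12]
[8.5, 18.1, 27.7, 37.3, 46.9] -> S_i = 8.50 + 9.60*i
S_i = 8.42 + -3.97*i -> [8.42, 4.45, 0.48, -3.49, -7.46]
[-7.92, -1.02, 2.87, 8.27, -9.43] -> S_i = Random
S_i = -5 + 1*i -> [-5, -4, -3, -2, -1]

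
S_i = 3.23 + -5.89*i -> [3.23, -2.66, -8.55, -14.44, -20.33]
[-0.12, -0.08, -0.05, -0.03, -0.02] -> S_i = -0.12*0.63^i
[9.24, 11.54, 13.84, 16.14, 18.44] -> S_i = 9.24 + 2.30*i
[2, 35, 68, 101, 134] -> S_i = 2 + 33*i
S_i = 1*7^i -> [1, 7, 49, 343, 2401]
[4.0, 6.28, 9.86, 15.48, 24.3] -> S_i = 4.00*1.57^i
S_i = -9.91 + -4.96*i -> [-9.91, -14.87, -19.83, -24.79, -29.75]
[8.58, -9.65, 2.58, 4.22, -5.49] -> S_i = Random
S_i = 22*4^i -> [22, 88, 352, 1408, 5632]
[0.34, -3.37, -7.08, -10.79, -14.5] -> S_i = 0.34 + -3.71*i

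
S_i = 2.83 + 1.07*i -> [2.83, 3.9, 4.97, 6.04, 7.11]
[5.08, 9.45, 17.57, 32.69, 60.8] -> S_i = 5.08*1.86^i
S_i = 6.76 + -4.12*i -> [6.76, 2.64, -1.48, -5.6, -9.72]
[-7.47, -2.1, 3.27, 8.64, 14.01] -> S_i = -7.47 + 5.37*i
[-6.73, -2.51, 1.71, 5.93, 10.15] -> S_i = -6.73 + 4.22*i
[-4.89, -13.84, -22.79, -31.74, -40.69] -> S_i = -4.89 + -8.95*i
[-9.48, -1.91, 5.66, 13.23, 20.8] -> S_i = -9.48 + 7.57*i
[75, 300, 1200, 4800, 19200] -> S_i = 75*4^i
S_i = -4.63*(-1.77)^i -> [-4.63, 8.2, -14.51, 25.67, -45.44]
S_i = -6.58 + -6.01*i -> [-6.58, -12.59, -18.6, -24.61, -30.62]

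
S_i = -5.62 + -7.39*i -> [-5.62, -13.01, -20.4, -27.79, -35.18]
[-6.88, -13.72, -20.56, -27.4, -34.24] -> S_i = -6.88 + -6.84*i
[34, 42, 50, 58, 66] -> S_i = 34 + 8*i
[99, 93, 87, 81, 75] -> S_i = 99 + -6*i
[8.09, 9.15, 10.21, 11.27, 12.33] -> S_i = 8.09 + 1.06*i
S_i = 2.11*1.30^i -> [2.11, 2.74, 3.57, 4.64, 6.03]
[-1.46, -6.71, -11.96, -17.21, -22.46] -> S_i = -1.46 + -5.25*i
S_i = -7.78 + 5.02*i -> [-7.78, -2.76, 2.26, 7.28, 12.3]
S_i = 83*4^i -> [83, 332, 1328, 5312, 21248]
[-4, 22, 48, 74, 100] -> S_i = -4 + 26*i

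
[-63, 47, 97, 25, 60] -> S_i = Random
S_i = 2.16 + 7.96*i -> [2.16, 10.12, 18.08, 26.04, 34.0]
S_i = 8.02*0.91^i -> [8.02, 7.3, 6.64, 6.04, 5.5]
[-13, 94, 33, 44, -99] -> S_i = Random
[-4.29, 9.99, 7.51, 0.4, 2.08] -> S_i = Random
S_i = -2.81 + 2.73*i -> [-2.81, -0.08, 2.65, 5.38, 8.11]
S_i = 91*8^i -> [91, 728, 5824, 46592, 372736]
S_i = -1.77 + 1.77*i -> [-1.77, 0.0, 1.77, 3.54, 5.31]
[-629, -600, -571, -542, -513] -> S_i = -629 + 29*i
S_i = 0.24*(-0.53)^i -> [0.24, -0.13, 0.07, -0.04, 0.02]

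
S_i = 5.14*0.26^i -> [5.14, 1.34, 0.35, 0.09, 0.02]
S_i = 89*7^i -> [89, 623, 4361, 30527, 213689]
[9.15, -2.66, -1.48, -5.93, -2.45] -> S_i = Random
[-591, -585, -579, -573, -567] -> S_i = -591 + 6*i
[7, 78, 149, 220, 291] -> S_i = 7 + 71*i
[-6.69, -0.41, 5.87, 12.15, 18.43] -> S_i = -6.69 + 6.28*i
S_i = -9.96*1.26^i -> [-9.96, -12.55, -15.81, -19.92, -25.1]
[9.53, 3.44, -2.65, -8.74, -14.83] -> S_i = 9.53 + -6.09*i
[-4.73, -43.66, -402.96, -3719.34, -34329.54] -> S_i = -4.73*9.23^i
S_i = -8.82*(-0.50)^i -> [-8.82, 4.41, -2.2, 1.1, -0.55]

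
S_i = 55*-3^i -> [55, -165, 495, -1485, 4455]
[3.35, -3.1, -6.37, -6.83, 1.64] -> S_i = Random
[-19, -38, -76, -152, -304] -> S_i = -19*2^i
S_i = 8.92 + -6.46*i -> [8.92, 2.46, -4.0, -10.46, -16.92]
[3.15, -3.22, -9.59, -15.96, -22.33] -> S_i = 3.15 + -6.37*i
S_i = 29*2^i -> [29, 58, 116, 232, 464]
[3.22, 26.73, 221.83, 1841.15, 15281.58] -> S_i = 3.22*8.30^i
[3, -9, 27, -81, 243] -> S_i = 3*-3^i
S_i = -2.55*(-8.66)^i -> [-2.55, 22.08, -191.24, 1656.13, -14342.07]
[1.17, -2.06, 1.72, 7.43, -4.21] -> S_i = Random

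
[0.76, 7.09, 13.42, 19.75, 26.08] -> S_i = 0.76 + 6.33*i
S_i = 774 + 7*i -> [774, 781, 788, 795, 802]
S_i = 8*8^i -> [8, 64, 512, 4096, 32768]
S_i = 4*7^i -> [4, 28, 196, 1372, 9604]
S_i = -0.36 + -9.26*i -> [-0.36, -9.62, -18.88, -28.14, -37.4]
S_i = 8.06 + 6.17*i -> [8.06, 14.23, 20.4, 26.57, 32.74]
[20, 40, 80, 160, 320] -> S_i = 20*2^i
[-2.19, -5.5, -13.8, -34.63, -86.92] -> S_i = -2.19*2.51^i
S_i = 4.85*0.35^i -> [4.85, 1.7, 0.59, 0.21, 0.07]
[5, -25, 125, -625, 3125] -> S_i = 5*-5^i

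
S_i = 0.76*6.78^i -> [0.76, 5.15, 34.94, 236.87, 1605.95]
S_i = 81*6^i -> [81, 486, 2916, 17496, 104976]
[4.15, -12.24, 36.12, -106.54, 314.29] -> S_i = 4.15*(-2.95)^i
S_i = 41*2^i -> [41, 82, 164, 328, 656]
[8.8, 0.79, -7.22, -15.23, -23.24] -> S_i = 8.80 + -8.01*i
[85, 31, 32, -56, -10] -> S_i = Random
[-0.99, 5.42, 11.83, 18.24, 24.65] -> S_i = -0.99 + 6.41*i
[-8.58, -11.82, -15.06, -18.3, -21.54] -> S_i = -8.58 + -3.24*i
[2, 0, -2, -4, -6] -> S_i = 2 + -2*i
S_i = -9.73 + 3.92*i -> [-9.73, -5.81, -1.89, 2.03, 5.95]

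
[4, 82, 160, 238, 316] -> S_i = 4 + 78*i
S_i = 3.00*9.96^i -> [3.0, 29.88, 297.6, 2964.14, 29522.87]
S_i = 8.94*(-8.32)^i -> [8.94, -74.38, 618.85, -5148.82, 42838.16]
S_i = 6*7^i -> [6, 42, 294, 2058, 14406]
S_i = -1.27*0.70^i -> [-1.27, -0.89, -0.62, -0.44, -0.3]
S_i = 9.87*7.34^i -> [9.87, 72.45, 531.75, 3903.06, 28648.47]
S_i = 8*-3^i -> [8, -24, 72, -216, 648]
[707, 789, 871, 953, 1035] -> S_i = 707 + 82*i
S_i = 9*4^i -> [9, 36, 144, 576, 2304]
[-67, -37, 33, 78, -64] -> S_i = Random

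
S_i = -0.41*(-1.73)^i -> [-0.41, 0.71, -1.23, 2.12, -3.67]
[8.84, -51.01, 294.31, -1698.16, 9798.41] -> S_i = 8.84*(-5.77)^i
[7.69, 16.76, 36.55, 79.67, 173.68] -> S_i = 7.69*2.18^i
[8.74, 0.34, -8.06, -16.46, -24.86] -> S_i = 8.74 + -8.40*i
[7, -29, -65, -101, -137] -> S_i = 7 + -36*i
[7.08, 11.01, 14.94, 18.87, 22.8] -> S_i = 7.08 + 3.93*i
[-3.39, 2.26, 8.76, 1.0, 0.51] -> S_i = Random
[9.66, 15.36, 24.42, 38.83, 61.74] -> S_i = 9.66*1.59^i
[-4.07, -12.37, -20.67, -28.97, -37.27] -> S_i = -4.07 + -8.30*i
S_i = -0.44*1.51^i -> [-0.44, -0.66, -1.0, -1.51, -2.29]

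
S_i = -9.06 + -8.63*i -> [-9.06, -17.69, -26.32, -34.95, -43.58]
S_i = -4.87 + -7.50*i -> [-4.87, -12.37, -19.87, -27.37, -34.87]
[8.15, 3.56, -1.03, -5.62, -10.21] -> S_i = 8.15 + -4.59*i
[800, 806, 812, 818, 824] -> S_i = 800 + 6*i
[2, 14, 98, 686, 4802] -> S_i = 2*7^i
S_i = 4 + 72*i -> [4, 76, 148, 220, 292]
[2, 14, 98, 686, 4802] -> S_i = 2*7^i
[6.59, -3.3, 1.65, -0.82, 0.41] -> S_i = 6.59*(-0.50)^i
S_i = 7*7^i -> [7, 49, 343, 2401, 16807]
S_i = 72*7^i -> [72, 504, 3528, 24696, 172872]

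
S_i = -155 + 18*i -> [-155, -137, -119, -101, -83]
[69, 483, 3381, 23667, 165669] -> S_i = 69*7^i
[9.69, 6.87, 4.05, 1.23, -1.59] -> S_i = 9.69 + -2.82*i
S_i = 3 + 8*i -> [3, 11, 19, 27, 35]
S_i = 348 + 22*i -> [348, 370, 392, 414, 436]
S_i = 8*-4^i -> [8, -32, 128, -512, 2048]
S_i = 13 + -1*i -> [13, 12, 11, 10, 9]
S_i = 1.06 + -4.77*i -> [1.06, -3.71, -8.48, -13.25, -18.02]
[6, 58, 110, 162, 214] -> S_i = 6 + 52*i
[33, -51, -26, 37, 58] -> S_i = Random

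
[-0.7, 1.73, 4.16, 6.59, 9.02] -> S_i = -0.70 + 2.43*i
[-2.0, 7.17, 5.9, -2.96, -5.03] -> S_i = Random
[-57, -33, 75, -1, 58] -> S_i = Random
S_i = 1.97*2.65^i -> [1.97, 5.22, 13.83, 36.66, 97.15]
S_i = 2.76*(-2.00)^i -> [2.76, -5.52, 11.04, -22.08, 44.16]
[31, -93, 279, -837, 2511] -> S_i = 31*-3^i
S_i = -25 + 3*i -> [-25, -22, -19, -16, -13]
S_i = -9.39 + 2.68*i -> [-9.39, -6.71, -4.03, -1.35, 1.33]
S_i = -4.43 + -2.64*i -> [-4.43, -7.07, -9.71, -12.35, -14.99]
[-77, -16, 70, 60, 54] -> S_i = Random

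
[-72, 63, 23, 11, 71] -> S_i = Random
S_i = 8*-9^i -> [8, -72, 648, -5832, 52488]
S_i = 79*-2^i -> [79, -158, 316, -632, 1264]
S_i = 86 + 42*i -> [86, 128, 170, 212, 254]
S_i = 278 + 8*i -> [278, 286, 294, 302, 310]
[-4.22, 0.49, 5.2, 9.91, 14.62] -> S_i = -4.22 + 4.71*i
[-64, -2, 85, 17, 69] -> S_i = Random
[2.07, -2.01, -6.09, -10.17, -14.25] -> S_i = 2.07 + -4.08*i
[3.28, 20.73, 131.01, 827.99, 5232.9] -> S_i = 3.28*6.32^i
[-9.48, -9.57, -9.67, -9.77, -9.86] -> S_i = -9.48*1.01^i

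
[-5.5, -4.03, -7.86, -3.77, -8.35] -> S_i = Random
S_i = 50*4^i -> [50, 200, 800, 3200, 12800]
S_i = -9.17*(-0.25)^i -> [-9.17, 2.29, -0.57, 0.14, -0.04]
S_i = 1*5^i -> [1, 5, 25, 125, 625]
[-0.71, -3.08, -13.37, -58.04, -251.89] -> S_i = -0.71*4.34^i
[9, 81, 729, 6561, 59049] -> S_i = 9*9^i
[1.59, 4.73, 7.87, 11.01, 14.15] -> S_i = 1.59 + 3.14*i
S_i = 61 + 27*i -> [61, 88, 115, 142, 169]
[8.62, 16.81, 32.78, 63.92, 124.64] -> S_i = 8.62*1.95^i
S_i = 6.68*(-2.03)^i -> [6.68, -13.56, 27.53, -55.88, 113.44]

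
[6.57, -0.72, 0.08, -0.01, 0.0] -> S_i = 6.57*(-0.11)^i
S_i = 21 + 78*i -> [21, 99, 177, 255, 333]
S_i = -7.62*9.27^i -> [-7.62, -70.64, -654.81, -6070.08, -56269.61]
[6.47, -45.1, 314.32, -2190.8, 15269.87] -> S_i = 6.47*(-6.97)^i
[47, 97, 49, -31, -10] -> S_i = Random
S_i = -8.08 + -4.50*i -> [-8.08, -12.58, -17.08, -21.58, -26.08]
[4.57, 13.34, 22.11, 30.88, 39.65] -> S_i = 4.57 + 8.77*i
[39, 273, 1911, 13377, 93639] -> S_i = 39*7^i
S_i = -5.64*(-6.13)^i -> [-5.64, 34.57, -211.93, 1299.15, -7963.81]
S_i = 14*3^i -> [14, 42, 126, 378, 1134]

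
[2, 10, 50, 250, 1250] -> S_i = 2*5^i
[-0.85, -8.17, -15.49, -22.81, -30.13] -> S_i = -0.85 + -7.32*i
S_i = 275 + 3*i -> [275, 278, 281, 284, 287]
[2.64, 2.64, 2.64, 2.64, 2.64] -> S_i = 2.64 + -0.00*i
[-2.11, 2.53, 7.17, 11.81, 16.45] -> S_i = -2.11 + 4.64*i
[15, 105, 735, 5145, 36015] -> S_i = 15*7^i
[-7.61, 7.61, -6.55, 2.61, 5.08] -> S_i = Random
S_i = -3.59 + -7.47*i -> [-3.59, -11.06, -18.53, -26.0, -33.47]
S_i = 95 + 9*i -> [95, 104, 113, 122, 131]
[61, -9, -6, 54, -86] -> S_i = Random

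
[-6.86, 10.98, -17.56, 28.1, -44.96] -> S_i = -6.86*(-1.60)^i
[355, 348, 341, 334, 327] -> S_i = 355 + -7*i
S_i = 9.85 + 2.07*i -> [9.85, 11.92, 13.99, 16.06, 18.13]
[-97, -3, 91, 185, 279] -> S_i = -97 + 94*i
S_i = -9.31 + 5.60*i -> [-9.31, -3.71, 1.89, 7.49, 13.09]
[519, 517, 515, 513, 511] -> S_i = 519 + -2*i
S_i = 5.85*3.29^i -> [5.85, 19.25, 63.32, 208.33, 685.39]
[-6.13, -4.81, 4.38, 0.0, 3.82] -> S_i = Random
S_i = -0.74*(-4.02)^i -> [-0.74, 2.97, -11.96, 48.07, -193.26]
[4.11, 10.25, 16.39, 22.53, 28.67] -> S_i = 4.11 + 6.14*i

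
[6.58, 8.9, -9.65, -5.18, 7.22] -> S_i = Random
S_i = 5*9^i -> [5, 45, 405, 3645, 32805]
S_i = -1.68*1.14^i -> [-1.68, -1.92, -2.18, -2.49, -2.84]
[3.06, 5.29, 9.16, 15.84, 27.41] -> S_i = 3.06*1.73^i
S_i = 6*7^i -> [6, 42, 294, 2058, 14406]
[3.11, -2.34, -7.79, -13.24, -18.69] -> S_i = 3.11 + -5.45*i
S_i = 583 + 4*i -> [583, 587, 591, 595, 599]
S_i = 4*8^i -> [4, 32, 256, 2048, 16384]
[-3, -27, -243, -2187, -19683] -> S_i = -3*9^i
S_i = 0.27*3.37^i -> [0.27, 0.91, 3.07, 10.33, 34.82]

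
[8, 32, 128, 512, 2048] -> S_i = 8*4^i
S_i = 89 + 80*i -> [89, 169, 249, 329, 409]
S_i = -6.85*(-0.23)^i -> [-6.85, 1.58, -0.36, 0.08, -0.02]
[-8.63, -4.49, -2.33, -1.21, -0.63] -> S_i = -8.63*0.52^i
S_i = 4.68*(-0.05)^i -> [4.68, -0.23, 0.01, -0.0, 0.0]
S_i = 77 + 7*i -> [77, 84, 91, 98, 105]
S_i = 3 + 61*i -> [3, 64, 125, 186, 247]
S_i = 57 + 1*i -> [57, 58, 59, 60, 61]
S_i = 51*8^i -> [51, 408, 3264, 26112, 208896]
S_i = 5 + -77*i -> [5, -72, -149, -226, -303]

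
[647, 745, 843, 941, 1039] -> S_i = 647 + 98*i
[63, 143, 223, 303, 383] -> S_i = 63 + 80*i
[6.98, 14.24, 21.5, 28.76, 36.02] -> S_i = 6.98 + 7.26*i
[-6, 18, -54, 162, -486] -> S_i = -6*-3^i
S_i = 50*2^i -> [50, 100, 200, 400, 800]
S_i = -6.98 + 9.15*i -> [-6.98, 2.17, 11.32, 20.47, 29.62]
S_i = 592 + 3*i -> [592, 595, 598, 601, 604]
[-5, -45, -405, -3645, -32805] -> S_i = -5*9^i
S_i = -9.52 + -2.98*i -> [-9.52, -12.5, -15.48, -18.46, -21.44]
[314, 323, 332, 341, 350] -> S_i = 314 + 9*i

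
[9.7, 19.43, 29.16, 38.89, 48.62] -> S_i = 9.70 + 9.73*i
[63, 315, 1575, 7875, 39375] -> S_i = 63*5^i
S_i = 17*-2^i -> [17, -34, 68, -136, 272]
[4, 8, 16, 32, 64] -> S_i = 4*2^i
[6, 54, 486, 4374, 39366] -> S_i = 6*9^i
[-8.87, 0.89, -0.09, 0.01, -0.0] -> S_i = -8.87*(-0.10)^i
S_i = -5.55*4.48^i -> [-5.55, -24.86, -111.39, -499.03, -2235.66]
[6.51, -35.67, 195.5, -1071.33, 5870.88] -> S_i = 6.51*(-5.48)^i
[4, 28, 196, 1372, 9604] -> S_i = 4*7^i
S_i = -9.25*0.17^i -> [-9.25, -1.57, -0.27, -0.05, -0.01]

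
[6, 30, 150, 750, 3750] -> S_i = 6*5^i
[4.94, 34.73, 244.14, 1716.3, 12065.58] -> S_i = 4.94*7.03^i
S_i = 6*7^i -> [6, 42, 294, 2058, 14406]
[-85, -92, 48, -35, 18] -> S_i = Random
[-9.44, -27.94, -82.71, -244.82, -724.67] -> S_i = -9.44*2.96^i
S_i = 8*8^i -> [8, 64, 512, 4096, 32768]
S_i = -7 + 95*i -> [-7, 88, 183, 278, 373]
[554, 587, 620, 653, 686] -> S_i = 554 + 33*i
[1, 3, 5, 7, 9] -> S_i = 1 + 2*i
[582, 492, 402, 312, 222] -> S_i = 582 + -90*i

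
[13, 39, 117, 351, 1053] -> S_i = 13*3^i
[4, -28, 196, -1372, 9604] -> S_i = 4*-7^i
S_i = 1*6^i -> [1, 6, 36, 216, 1296]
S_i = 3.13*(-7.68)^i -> [3.13, -24.04, 184.61, -1417.84, 10889.03]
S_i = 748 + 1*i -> [748, 749, 750, 751, 752]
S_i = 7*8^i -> [7, 56, 448, 3584, 28672]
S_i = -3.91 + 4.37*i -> [-3.91, 0.46, 4.83, 9.2, 13.57]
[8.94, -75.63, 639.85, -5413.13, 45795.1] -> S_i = 8.94*(-8.46)^i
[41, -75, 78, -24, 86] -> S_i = Random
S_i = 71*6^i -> [71, 426, 2556, 15336, 92016]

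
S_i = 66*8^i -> [66, 528, 4224, 33792, 270336]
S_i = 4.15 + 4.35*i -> [4.15, 8.5, 12.85, 17.2, 21.55]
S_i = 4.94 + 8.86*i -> [4.94, 13.8, 22.66, 31.52, 40.38]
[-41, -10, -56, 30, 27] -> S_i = Random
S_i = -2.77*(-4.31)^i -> [-2.77, 11.94, -51.46, 221.77, -955.85]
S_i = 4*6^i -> [4, 24, 144, 864, 5184]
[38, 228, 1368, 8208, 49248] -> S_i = 38*6^i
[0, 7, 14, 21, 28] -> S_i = 0 + 7*i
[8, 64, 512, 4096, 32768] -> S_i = 8*8^i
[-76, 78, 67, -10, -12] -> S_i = Random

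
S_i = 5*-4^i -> [5, -20, 80, -320, 1280]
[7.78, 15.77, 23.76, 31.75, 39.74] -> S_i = 7.78 + 7.99*i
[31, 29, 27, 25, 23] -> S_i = 31 + -2*i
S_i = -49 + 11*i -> [-49, -38, -27, -16, -5]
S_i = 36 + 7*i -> [36, 43, 50, 57, 64]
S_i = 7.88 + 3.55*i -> [7.88, 11.43, 14.98, 18.53, 22.08]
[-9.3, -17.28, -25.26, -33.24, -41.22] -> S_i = -9.30 + -7.98*i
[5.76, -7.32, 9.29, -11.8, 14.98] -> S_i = 5.76*(-1.27)^i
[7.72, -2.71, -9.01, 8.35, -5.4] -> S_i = Random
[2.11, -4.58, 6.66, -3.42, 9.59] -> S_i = Random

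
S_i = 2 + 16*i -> [2, 18, 34, 50, 66]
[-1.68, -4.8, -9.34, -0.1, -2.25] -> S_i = Random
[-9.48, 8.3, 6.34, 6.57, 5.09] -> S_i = Random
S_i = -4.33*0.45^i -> [-4.33, -1.95, -0.88, -0.39, -0.18]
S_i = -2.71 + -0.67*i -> [-2.71, -3.38, -4.05, -4.72, -5.39]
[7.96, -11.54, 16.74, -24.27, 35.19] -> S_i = 7.96*(-1.45)^i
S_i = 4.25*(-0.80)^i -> [4.25, -3.4, 2.72, -2.18, 1.74]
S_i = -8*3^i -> [-8, -24, -72, -216, -648]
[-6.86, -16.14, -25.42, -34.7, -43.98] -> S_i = -6.86 + -9.28*i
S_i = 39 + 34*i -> [39, 73, 107, 141, 175]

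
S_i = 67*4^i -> [67, 268, 1072, 4288, 17152]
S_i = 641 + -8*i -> [641, 633, 625, 617, 609]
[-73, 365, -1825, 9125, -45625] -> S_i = -73*-5^i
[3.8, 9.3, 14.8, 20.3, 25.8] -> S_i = 3.80 + 5.50*i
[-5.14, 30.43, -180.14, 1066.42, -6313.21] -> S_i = -5.14*(-5.92)^i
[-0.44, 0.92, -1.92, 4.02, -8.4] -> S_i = -0.44*(-2.09)^i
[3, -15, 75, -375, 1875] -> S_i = 3*-5^i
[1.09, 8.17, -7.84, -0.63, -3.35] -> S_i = Random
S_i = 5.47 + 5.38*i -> [5.47, 10.85, 16.23, 21.61, 26.99]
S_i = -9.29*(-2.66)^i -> [-9.29, 24.71, -65.73, 174.85, -465.1]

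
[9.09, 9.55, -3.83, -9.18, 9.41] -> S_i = Random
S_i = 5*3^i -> [5, 15, 45, 135, 405]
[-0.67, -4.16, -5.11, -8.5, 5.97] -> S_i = Random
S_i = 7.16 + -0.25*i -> [7.16, 6.91, 6.66, 6.41, 6.16]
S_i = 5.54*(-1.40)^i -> [5.54, -7.76, 10.86, -15.2, 21.28]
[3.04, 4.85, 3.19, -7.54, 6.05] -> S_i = Random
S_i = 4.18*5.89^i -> [4.18, 24.62, 145.01, 854.13, 5030.8]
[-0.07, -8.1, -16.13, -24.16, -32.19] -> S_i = -0.07 + -8.03*i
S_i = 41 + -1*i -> [41, 40, 39, 38, 37]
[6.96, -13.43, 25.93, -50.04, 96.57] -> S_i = 6.96*(-1.93)^i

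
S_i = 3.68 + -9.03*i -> [3.68, -5.35, -14.38, -23.41, -32.44]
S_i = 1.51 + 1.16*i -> [1.51, 2.67, 3.83, 4.99, 6.15]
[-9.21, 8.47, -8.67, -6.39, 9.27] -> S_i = Random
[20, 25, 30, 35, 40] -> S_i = 20 + 5*i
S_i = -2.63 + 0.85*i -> [-2.63, -1.78, -0.93, -0.08, 0.77]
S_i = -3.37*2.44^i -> [-3.37, -8.22, -20.06, -48.96, -119.45]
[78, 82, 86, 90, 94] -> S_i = 78 + 4*i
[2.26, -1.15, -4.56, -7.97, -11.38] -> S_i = 2.26 + -3.41*i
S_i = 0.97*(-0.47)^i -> [0.97, -0.46, 0.21, -0.1, 0.05]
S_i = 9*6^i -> [9, 54, 324, 1944, 11664]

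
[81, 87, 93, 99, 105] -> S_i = 81 + 6*i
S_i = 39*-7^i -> [39, -273, 1911, -13377, 93639]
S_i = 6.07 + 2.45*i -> [6.07, 8.52, 10.97, 13.42, 15.87]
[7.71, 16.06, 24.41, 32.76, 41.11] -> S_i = 7.71 + 8.35*i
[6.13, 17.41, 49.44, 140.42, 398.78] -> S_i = 6.13*2.84^i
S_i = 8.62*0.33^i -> [8.62, 2.84, 0.94, 0.31, 0.1]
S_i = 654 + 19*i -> [654, 673, 692, 711, 730]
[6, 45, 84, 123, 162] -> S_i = 6 + 39*i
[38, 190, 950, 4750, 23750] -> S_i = 38*5^i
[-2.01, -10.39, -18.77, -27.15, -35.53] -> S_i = -2.01 + -8.38*i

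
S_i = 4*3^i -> [4, 12, 36, 108, 324]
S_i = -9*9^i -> [-9, -81, -729, -6561, -59049]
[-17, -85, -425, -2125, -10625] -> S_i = -17*5^i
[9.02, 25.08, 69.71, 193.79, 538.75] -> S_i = 9.02*2.78^i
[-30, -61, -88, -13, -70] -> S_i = Random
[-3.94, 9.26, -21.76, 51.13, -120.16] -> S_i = -3.94*(-2.35)^i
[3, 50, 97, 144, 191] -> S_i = 3 + 47*i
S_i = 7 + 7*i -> [7, 14, 21, 28, 35]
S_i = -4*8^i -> [-4, -32, -256, -2048, -16384]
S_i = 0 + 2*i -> [0, 2, 4, 6, 8]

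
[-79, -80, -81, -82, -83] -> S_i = -79 + -1*i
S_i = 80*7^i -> [80, 560, 3920, 27440, 192080]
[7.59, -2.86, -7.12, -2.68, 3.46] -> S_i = Random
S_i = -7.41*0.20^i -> [-7.41, -1.48, -0.3, -0.06, -0.01]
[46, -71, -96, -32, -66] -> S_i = Random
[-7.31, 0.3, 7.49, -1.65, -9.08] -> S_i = Random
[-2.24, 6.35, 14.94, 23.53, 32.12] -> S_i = -2.24 + 8.59*i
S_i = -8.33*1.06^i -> [-8.33, -8.83, -9.36, -9.92, -10.52]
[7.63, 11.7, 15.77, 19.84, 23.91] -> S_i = 7.63 + 4.07*i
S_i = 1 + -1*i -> [1, 0, -1, -2, -3]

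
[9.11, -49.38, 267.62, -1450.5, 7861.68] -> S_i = 9.11*(-5.42)^i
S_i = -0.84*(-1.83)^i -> [-0.84, 1.54, -2.81, 5.15, -9.42]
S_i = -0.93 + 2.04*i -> [-0.93, 1.11, 3.15, 5.19, 7.23]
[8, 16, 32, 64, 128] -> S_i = 8*2^i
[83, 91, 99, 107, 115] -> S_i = 83 + 8*i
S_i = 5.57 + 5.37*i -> [5.57, 10.94, 16.31, 21.68, 27.05]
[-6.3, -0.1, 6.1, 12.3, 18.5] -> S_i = -6.30 + 6.20*i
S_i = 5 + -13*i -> [5, -8, -21, -34, -47]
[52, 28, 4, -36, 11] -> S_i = Random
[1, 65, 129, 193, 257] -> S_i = 1 + 64*i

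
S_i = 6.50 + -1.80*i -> [6.5, 4.7, 2.9, 1.1, -0.7]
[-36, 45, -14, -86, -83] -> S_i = Random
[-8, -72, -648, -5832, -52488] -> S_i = -8*9^i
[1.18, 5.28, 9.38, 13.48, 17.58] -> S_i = 1.18 + 4.10*i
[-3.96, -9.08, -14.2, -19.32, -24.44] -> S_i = -3.96 + -5.12*i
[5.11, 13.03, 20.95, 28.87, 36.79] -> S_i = 5.11 + 7.92*i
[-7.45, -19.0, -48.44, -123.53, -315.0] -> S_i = -7.45*2.55^i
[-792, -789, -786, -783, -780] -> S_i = -792 + 3*i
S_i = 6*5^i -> [6, 30, 150, 750, 3750]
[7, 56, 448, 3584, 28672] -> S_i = 7*8^i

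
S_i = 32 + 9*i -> [32, 41, 50, 59, 68]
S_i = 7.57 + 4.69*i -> [7.57, 12.26, 16.95, 21.64, 26.33]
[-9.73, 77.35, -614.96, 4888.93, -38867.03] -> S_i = -9.73*(-7.95)^i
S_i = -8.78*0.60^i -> [-8.78, -5.27, -3.16, -1.9, -1.14]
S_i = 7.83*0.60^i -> [7.83, 4.7, 2.82, 1.69, 1.01]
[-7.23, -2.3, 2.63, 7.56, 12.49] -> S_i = -7.23 + 4.93*i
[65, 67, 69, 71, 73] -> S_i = 65 + 2*i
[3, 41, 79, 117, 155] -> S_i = 3 + 38*i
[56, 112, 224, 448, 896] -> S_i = 56*2^i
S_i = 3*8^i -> [3, 24, 192, 1536, 12288]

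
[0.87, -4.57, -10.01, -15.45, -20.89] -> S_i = 0.87 + -5.44*i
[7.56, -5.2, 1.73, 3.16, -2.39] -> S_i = Random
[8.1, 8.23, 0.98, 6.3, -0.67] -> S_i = Random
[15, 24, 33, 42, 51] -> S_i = 15 + 9*i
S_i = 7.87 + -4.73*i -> [7.87, 3.14, -1.59, -6.32, -11.05]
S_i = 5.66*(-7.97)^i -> [5.66, -45.11, 359.53, -2865.44, 22837.56]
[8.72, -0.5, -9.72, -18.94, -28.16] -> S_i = 8.72 + -9.22*i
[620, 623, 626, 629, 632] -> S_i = 620 + 3*i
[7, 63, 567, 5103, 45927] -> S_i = 7*9^i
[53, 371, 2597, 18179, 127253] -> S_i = 53*7^i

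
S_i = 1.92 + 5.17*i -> [1.92, 7.09, 12.26, 17.43, 22.6]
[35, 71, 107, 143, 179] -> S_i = 35 + 36*i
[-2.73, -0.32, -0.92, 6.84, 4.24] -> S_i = Random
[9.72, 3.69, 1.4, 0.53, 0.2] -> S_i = 9.72*0.38^i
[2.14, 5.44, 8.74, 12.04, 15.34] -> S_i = 2.14 + 3.30*i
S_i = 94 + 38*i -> [94, 132, 170, 208, 246]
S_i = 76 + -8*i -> [76, 68, 60, 52, 44]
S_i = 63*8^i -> [63, 504, 4032, 32256, 258048]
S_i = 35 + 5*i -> [35, 40, 45, 50, 55]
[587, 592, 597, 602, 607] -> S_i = 587 + 5*i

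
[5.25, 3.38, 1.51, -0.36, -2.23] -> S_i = 5.25 + -1.87*i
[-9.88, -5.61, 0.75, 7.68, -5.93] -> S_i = Random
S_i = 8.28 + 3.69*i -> [8.28, 11.97, 15.66, 19.35, 23.04]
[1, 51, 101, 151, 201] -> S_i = 1 + 50*i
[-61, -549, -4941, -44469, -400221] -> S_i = -61*9^i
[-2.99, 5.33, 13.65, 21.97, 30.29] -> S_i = -2.99 + 8.32*i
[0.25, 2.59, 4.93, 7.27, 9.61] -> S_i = 0.25 + 2.34*i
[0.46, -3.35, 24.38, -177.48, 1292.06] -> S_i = 0.46*(-7.28)^i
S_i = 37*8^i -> [37, 296, 2368, 18944, 151552]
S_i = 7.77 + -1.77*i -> [7.77, 6.0, 4.23, 2.46, 0.69]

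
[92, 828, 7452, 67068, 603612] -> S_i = 92*9^i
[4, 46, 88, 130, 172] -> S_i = 4 + 42*i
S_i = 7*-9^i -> [7, -63, 567, -5103, 45927]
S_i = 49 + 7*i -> [49, 56, 63, 70, 77]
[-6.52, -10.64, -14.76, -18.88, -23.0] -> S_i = -6.52 + -4.12*i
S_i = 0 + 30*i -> [0, 30, 60, 90, 120]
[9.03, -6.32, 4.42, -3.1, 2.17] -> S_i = 9.03*(-0.70)^i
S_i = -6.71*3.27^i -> [-6.71, -21.94, -71.75, -234.62, -767.21]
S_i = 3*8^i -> [3, 24, 192, 1536, 12288]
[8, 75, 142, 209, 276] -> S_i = 8 + 67*i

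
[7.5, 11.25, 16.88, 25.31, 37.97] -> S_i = 7.50*1.50^i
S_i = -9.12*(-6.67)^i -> [-9.12, 60.83, -405.74, 2706.28, -18050.87]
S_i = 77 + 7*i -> [77, 84, 91, 98, 105]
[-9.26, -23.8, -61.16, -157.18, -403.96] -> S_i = -9.26*2.57^i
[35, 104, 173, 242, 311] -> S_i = 35 + 69*i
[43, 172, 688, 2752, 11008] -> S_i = 43*4^i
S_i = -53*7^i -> [-53, -371, -2597, -18179, -127253]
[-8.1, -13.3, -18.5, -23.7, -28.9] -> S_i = -8.10 + -5.20*i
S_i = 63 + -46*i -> [63, 17, -29, -75, -121]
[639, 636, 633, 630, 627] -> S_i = 639 + -3*i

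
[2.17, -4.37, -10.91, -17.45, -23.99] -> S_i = 2.17 + -6.54*i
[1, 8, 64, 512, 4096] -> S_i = 1*8^i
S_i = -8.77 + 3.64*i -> [-8.77, -5.13, -1.49, 2.15, 5.79]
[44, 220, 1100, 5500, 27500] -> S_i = 44*5^i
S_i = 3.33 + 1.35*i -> [3.33, 4.68, 6.03, 7.38, 8.73]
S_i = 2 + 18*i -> [2, 20, 38, 56, 74]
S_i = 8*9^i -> [8, 72, 648, 5832, 52488]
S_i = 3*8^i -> [3, 24, 192, 1536, 12288]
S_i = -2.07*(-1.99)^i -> [-2.07, 4.12, -8.2, 16.31, -32.46]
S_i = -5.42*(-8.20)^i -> [-5.42, 44.44, -364.44, 2988.41, -24505.0]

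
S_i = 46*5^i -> [46, 230, 1150, 5750, 28750]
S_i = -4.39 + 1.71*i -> [-4.39, -2.68, -0.97, 0.74, 2.45]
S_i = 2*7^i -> [2, 14, 98, 686, 4802]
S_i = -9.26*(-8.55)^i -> [-9.26, 79.17, -676.93, 5787.74, -49485.21]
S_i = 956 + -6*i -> [956, 950, 944, 938, 932]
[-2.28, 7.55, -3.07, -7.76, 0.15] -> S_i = Random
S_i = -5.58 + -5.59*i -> [-5.58, -11.17, -16.76, -22.35, -27.94]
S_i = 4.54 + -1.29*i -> [4.54, 3.25, 1.96, 0.67, -0.62]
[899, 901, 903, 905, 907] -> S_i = 899 + 2*i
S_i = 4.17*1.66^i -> [4.17, 6.92, 11.49, 19.07, 31.66]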